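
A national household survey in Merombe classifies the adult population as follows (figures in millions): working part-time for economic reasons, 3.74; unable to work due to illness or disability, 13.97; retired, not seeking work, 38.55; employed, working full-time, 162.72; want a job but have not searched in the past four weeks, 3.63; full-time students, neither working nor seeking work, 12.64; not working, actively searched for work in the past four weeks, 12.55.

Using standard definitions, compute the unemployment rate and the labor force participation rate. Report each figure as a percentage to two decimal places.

Unemployment rate ≈ 7.01%; labor force participation rate ≈ 72.24%.

Employed = 3.74 + 162.72 = 166.46 million (anyone who worked, including part-time for economic reasons, counts as employed).
Unemployed = 12.55 million.
Labor force = 166.46 + 12.55 = 179.01 million.
Not in labor force = 13.97 + 38.55 + 3.63 + 12.64 = 68.79 million (those not working and not actively searching are outside the labor force — including those who want a job but have given up searching).
Civilian working-age population = 179.01 + 68.79 = 247.80 million.
Unemployment rate = 12.55 / 179.01 = 7.01%.
Labor force participation rate = 179.01 / 247.80 = 72.24%.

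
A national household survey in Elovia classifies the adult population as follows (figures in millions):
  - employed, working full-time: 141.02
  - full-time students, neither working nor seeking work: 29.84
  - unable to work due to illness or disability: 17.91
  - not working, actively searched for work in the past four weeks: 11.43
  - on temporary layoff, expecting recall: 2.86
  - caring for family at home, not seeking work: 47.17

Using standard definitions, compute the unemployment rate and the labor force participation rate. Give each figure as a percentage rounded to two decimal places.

Employed = 141.02 million.
Unemployed = 11.43 + 2.86 = 14.29 million (jobless and actively searching, or on temporary layoff).
Labor force = 141.02 + 14.29 = 155.31 million.
Not in labor force = 29.84 + 17.91 + 47.17 = 94.92 million (those not working and not actively searching are outside the labor force).
Civilian working-age population = 155.31 + 94.92 = 250.23 million.
Unemployment rate = 14.29 / 155.31 = 9.20%.
Labor force participation rate = 155.31 / 250.23 = 62.07%.

Unemployment rate ≈ 9.20%; labor force participation rate ≈ 62.07%.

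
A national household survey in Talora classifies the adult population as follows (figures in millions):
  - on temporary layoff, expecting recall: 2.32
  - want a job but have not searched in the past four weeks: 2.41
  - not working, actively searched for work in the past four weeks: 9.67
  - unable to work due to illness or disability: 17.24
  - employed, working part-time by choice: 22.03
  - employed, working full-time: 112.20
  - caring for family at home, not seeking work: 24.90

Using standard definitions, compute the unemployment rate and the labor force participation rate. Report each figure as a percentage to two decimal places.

Unemployment rate ≈ 8.20%; labor force participation rate ≈ 76.65%.

Employed = 22.03 + 112.20 = 134.23 million.
Unemployed = 2.32 + 9.67 = 11.99 million (jobless and actively searching, or on temporary layoff).
Labor force = 134.23 + 11.99 = 146.22 million.
Not in labor force = 2.41 + 17.24 + 24.90 = 44.55 million (those not working and not actively searching are outside the labor force — including those who want a job but have given up searching).
Civilian working-age population = 146.22 + 44.55 = 190.77 million.
Unemployment rate = 11.99 / 146.22 = 8.20%.
Labor force participation rate = 146.22 / 190.77 = 76.65%.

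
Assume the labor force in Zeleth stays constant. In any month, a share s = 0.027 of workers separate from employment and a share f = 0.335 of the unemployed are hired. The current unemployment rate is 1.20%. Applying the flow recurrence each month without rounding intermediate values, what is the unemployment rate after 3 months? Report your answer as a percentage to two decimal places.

Unemployment rate after three months ≈ 5.83%.

With a fixed labor force, u_{t+1} = u_t + s·(1−u_t) − f·u_t = u_t·(1−s−f) + s.
Here 1−s−f = 0.638 and s = 0.027.
u_1 = 0.012000 × 0.638 + 0.027 = 0.034656.
u_2 = 0.034656 × 0.638 + 0.027 = 0.049111.
u_3 = 0.049111 × 0.638 + 0.027 = 0.058333.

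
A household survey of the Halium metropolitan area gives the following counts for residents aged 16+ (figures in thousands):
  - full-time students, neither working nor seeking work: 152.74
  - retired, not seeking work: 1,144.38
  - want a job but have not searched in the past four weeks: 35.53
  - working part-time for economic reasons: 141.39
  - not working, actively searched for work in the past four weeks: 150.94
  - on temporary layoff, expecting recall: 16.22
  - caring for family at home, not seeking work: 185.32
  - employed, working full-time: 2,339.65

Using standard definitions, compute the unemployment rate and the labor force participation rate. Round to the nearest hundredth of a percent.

Unemployment rate ≈ 6.31%; labor force participation rate ≈ 63.56%.

Employed = 141.39 + 2,339.65 = 2,481.04 thousand (anyone who worked, including part-time for economic reasons, counts as employed).
Unemployed = 150.94 + 16.22 = 167.16 thousand (jobless and actively searching, or on temporary layoff).
Labor force = 2,481.04 + 167.16 = 2,648.20 thousand.
Not in labor force = 152.74 + 1,144.38 + 35.53 + 185.32 = 1,517.97 thousand (those not working and not actively searching are outside the labor force — including those who want a job but have given up searching).
Civilian working-age population = 2,648.20 + 1,517.97 = 4,166.17 thousand.
Unemployment rate = 167.16 / 2,648.20 = 6.31%.
Labor force participation rate = 2,648.20 / 4,166.17 = 63.56%.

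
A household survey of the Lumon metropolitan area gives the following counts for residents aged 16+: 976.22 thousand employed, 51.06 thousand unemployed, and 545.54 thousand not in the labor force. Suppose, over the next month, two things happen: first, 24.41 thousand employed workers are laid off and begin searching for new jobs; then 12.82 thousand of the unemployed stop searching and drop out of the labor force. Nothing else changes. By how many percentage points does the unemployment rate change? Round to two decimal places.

The unemployment rate changes by +1.21 percentage points.

Initially, labor force = 976.22 + 51.06 = 1,027.28 thousand, so u = 51.06/1,027.28 = 4.97%.
After the first change, employed falls and unemployed rises by 24.41; labor force unchanged → E = 951.81, U = 75.47, labor force = 1,027.28 thousand.
After the second change, unemployed and labor force both fall by 12.82 → E = 951.81, U = 62.65, labor force = 1,014.46 thousand.
New unemployment rate = 62.65 / 1,014.46 = 6.18%.
Change = 6.18% − 4.97% = +1.21 percentage points.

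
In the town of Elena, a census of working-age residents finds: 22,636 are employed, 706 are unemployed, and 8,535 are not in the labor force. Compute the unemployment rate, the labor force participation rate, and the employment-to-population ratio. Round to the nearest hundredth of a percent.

Labor force = employed + unemployed = 22,636 + 706 = 23,342.
Working-age population = 23,342 + 8,535 = 31,877.
Unemployment rate = 706 / 23,342 = 3.02%.
Labor force participation rate = 23,342 / 31,877 = 73.23%.
Employment-population ratio = 22,636 / 31,877 = 71.01%.

Unemployment rate ≈ 3.02%; labor force participation rate ≈ 73.23%; employment-population ratio ≈ 71.01%.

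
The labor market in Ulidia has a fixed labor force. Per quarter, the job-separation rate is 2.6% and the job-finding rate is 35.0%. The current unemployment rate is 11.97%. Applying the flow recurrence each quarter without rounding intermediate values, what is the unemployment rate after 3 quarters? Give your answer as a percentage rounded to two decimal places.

Unemployment rate after three quarters ≈ 8.14%.

With a fixed labor force, u_{t+1} = u_t + s·(1−u_t) − f·u_t = u_t·(1−s−f) + s.
Here 1−s−f = 0.624 and s = 0.026.
u_1 = 0.119700 × 0.624 + 0.026 = 0.100693.
u_2 = 0.100693 × 0.624 + 0.026 = 0.088832.
u_3 = 0.088832 × 0.624 + 0.026 = 0.081431.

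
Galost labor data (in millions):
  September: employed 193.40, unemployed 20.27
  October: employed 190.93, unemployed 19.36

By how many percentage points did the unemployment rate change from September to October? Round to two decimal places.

The unemployment rate changed by −0.28 percentage points.

September: labor force = 193.40 + 20.27 = 213.67; u = 20.27/213.67 = 9.49%.
October: labor force = 190.93 + 19.36 = 210.29; u = 19.36/210.29 = 9.21%.
Change = 9.21% − 9.49% = −0.28 pp.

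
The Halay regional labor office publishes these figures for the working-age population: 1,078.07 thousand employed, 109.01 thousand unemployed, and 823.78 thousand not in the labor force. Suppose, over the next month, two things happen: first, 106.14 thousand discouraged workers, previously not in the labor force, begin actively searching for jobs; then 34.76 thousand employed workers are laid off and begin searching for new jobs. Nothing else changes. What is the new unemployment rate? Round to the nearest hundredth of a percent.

Initially, labor force = 1,078.07 + 109.01 = 1,187.08 thousand, so u = 109.01/1,187.08 = 9.18%.
After the first change, unemployed and labor force both rise by 106.14 → E = 1,078.07, U = 215.15, labor force = 1,293.22 thousand.
After the second change, employed falls and unemployed rises by 34.76; labor force unchanged → E = 1,043.31, U = 249.91, labor force = 1,293.22 thousand.
New unemployment rate = 249.91 / 1,293.22 = 19.32%.

New unemployment rate ≈ 19.32%.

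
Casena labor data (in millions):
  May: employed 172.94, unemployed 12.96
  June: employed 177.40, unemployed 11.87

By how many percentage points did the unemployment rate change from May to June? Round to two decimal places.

May: labor force = 172.94 + 12.96 = 185.90; u = 12.96/185.90 = 6.97%.
June: labor force = 177.40 + 11.87 = 189.27; u = 11.87/189.27 = 6.27%.
Change = 6.27% − 6.97% = −0.70 pp.

The unemployment rate changed by −0.70 percentage points.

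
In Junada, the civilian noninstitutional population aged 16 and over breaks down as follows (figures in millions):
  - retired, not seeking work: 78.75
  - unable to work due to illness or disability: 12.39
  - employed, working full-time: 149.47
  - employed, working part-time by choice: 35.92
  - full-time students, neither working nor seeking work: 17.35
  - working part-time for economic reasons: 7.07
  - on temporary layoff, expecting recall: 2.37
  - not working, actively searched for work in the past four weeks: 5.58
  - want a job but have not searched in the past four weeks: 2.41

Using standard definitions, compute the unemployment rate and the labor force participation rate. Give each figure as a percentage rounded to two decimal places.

Unemployment rate ≈ 3.97%; labor force participation rate ≈ 64.38%.

Employed = 149.47 + 35.92 + 7.07 = 192.46 million (anyone who worked, including part-time for economic reasons, counts as employed).
Unemployed = 2.37 + 5.58 = 7.95 million (jobless and actively searching, or on temporary layoff).
Labor force = 192.46 + 7.95 = 200.41 million.
Not in labor force = 78.75 + 12.39 + 17.35 + 2.41 = 110.90 million (those not working and not actively searching are outside the labor force — including those who want a job but have given up searching).
Civilian working-age population = 200.41 + 110.90 = 311.31 million.
Unemployment rate = 7.95 / 200.41 = 3.97%.
Labor force participation rate = 200.41 / 311.31 = 64.38%.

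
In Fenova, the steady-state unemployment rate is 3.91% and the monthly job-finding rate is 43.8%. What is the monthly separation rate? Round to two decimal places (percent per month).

Separation rate ≈ 1.78% per month.

From u* = s/(s+f): s = u·f/(1−u).
s = 0.0391 × 43.8 / (1 − 0.0391) = 1.7126 / 0.9609 ≈ 1.78% per month.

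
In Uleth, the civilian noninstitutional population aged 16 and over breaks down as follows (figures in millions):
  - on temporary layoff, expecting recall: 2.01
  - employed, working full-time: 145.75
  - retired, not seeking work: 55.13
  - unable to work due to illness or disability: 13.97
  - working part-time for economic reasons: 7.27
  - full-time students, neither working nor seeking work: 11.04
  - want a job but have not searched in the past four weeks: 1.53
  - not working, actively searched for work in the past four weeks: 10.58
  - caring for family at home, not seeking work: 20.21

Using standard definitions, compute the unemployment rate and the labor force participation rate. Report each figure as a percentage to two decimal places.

Employed = 145.75 + 7.27 = 153.02 million (anyone who worked, including part-time for economic reasons, counts as employed).
Unemployed = 2.01 + 10.58 = 12.59 million (jobless and actively searching, or on temporary layoff).
Labor force = 153.02 + 12.59 = 165.61 million.
Not in labor force = 55.13 + 13.97 + 11.04 + 1.53 + 20.21 = 101.88 million (those not working and not actively searching are outside the labor force — including those who want a job but have given up searching).
Civilian working-age population = 165.61 + 101.88 = 267.49 million.
Unemployment rate = 12.59 / 165.61 = 7.60%.
Labor force participation rate = 165.61 / 267.49 = 61.91%.

Unemployment rate ≈ 7.60%; labor force participation rate ≈ 61.91%.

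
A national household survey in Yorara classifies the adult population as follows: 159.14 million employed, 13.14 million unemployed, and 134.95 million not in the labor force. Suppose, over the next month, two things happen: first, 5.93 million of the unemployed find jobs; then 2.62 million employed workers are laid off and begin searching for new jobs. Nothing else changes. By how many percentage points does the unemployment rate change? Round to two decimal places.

The unemployment rate changes by −1.92 percentage points.

Initially, labor force = 159.14 + 13.14 = 172.28 million, so u = 13.14/172.28 = 7.63%.
After the first change, unemployed falls and employed rises by 5.93; labor force unchanged → E = 165.07, U = 7.21, labor force = 172.28 million.
After the second change, employed falls and unemployed rises by 2.62; labor force unchanged → E = 162.45, U = 9.83, labor force = 172.28 million.
New unemployment rate = 9.83 / 172.28 = 5.71%.
Change = 5.71% − 7.63% = −1.92 percentage points.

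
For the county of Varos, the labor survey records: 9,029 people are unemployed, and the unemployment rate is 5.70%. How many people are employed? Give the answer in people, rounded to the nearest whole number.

Labor force = U / u = 9,029 / 0.0570 ≈ 158,404.
Employed = labor force − unemployed = 158,404 − 9,029 = 149,375.

About 149,375 are employed.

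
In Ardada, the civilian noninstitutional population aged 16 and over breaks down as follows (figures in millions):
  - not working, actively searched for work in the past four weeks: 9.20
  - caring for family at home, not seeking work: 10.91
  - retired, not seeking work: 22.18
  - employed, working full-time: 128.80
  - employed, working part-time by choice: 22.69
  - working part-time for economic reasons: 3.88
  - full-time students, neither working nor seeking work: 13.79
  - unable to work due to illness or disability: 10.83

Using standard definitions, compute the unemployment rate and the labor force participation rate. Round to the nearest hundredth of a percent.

Employed = 128.80 + 22.69 + 3.88 = 155.37 million (anyone who worked, including part-time for economic reasons, counts as employed).
Unemployed = 9.20 million.
Labor force = 155.37 + 9.20 = 164.57 million.
Not in labor force = 10.91 + 22.18 + 13.79 + 10.83 = 57.71 million (those not working and not actively searching are outside the labor force).
Civilian working-age population = 164.57 + 57.71 = 222.28 million.
Unemployment rate = 9.20 / 164.57 = 5.59%.
Labor force participation rate = 164.57 / 222.28 = 74.04%.

Unemployment rate ≈ 5.59%; labor force participation rate ≈ 74.04%.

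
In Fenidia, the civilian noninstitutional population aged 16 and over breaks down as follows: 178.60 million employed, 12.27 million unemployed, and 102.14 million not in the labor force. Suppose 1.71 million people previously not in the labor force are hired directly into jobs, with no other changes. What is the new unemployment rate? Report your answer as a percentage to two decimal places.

New unemployment rate ≈ 6.37%.

Initially, labor force = 178.60 + 12.27 = 190.87 million, so u = 12.27/190.87 = 6.43%.
After the change, employed and labor force both rise by 1.71; unemployed unchanged → E = 180.31, U = 12.27, labor force = 192.58 million.
New unemployment rate = 12.27 / 192.58 = 6.37%.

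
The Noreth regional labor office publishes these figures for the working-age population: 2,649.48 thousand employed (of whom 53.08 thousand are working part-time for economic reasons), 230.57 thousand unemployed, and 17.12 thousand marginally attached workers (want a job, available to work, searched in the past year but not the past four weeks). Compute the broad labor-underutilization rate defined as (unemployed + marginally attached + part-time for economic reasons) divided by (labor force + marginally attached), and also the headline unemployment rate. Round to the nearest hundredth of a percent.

Labor force = 2,649.48 + 230.57 = 2,880.05 thousand.
Numerator = 230.57 + 17.12 + 53.08 = 300.77 thousand.
Denominator = 2,880.05 + 17.12 = 2,897.17 thousand.
Broad rate = 300.77 / 2,897.17 = 10.38%.
Headline unemployment rate = 230.57 / 2,880.05 = 8.01%.

Broad underutilization rate ≈ 10.38%; headline unemployment rate ≈ 8.01%.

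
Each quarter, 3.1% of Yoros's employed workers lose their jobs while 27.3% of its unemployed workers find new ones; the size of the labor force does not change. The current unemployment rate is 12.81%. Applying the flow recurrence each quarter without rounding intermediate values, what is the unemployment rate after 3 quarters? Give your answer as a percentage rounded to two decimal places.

With a fixed labor force, u_{t+1} = u_t + s·(1−u_t) − f·u_t = u_t·(1−s−f) + s.
Here 1−s−f = 0.696 and s = 0.031.
u_1 = 0.128100 × 0.696 + 0.031 = 0.120158.
u_2 = 0.120158 × 0.696 + 0.031 = 0.114630.
u_3 = 0.114630 × 0.696 + 0.031 = 0.110782.

Unemployment rate after three quarters ≈ 11.08%.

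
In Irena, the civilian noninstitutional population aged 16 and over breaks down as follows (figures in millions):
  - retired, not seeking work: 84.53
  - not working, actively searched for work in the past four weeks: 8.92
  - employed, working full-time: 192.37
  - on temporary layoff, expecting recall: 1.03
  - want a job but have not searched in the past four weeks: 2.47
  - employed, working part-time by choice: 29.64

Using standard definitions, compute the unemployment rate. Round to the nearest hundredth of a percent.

Employed = 192.37 + 29.64 = 222.01 million.
Unemployed = 8.92 + 1.03 = 9.95 million (jobless and actively searching, or on temporary layoff).
Labor force = 222.01 + 9.95 = 231.96 million.
Unemployment rate = 9.95 / 231.96 = 4.29%.

Unemployment rate ≈ 4.29%.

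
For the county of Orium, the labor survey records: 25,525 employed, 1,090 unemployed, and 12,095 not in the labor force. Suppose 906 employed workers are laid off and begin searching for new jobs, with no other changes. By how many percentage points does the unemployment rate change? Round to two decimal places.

The unemployment rate changes by +3.40 percentage points.

Initially, labor force = 25,525 + 1,090 = 26,615, so u = 1,090/26,615 = 4.10%.
After the change, employed falls and unemployed rises by 906; labor force unchanged → E = 24,619, U = 1,996, labor force = 26,615.
New unemployment rate = 1,996 / 26,615 = 7.50%.
Change = 7.50% − 4.10% = +3.40 percentage points.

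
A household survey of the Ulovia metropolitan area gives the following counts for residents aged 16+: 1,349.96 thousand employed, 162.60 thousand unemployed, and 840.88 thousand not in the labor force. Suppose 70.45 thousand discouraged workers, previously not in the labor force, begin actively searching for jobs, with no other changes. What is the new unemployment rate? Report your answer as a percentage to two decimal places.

New unemployment rate ≈ 14.72%.

Initially, labor force = 1,349.96 + 162.60 = 1,512.56 thousand, so u = 162.60/1,512.56 = 10.75%.
After the change, unemployed and labor force both rise by 70.45 → E = 1,349.96, U = 233.05, labor force = 1,583.01 thousand.
New unemployment rate = 233.05 / 1,583.01 = 14.72%.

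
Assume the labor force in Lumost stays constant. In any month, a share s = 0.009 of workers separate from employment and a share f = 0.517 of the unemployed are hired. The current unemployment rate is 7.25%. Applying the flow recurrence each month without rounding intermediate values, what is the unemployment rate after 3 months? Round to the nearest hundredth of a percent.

With a fixed labor force, u_{t+1} = u_t + s·(1−u_t) − f·u_t = u_t·(1−s−f) + s.
Here 1−s−f = 0.474 and s = 0.009.
u_1 = 0.072500 × 0.474 + 0.009 = 0.043365.
u_2 = 0.043365 × 0.474 + 0.009 = 0.029555.
u_3 = 0.029555 × 0.474 + 0.009 = 0.023009.

Unemployment rate after three months ≈ 2.30%.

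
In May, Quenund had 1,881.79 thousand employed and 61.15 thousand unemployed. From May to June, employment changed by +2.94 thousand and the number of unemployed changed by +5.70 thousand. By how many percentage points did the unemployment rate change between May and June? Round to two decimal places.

The unemployment rate changed by +0.28 percentage points.

May: labor force = 1,881.79 + 61.15 = 1,942.94; u = 61.15/1,942.94 = 3.15%.
June: labor force = 1,884.73 + 66.85 = 1,951.58; u = 66.85/1,951.58 = 3.43%.
Change = 3.43% − 3.15% = +0.28 pp.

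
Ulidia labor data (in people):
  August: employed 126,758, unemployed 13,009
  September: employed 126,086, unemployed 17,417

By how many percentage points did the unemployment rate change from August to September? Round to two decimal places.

The unemployment rate changed by +2.83 percentage points.

August: labor force = 126,758 + 13,009 = 139,767; u = 13,009/139,767 = 9.31%.
September: labor force = 126,086 + 17,417 = 143,503; u = 17,417/143,503 = 12.14%.
Change = 12.14% − 9.31% = +2.83 pp.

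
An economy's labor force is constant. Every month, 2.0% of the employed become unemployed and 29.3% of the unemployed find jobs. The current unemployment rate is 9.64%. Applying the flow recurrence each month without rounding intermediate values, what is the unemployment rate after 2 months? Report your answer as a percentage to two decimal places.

Unemployment rate after two months ≈ 7.92%.

With a fixed labor force, u_{t+1} = u_t + s·(1−u_t) − f·u_t = u_t·(1−s−f) + s.
Here 1−s−f = 0.687 and s = 0.020.
u_1 = 0.096400 × 0.687 + 0.020 = 0.086227.
u_2 = 0.086227 × 0.687 + 0.020 = 0.079238.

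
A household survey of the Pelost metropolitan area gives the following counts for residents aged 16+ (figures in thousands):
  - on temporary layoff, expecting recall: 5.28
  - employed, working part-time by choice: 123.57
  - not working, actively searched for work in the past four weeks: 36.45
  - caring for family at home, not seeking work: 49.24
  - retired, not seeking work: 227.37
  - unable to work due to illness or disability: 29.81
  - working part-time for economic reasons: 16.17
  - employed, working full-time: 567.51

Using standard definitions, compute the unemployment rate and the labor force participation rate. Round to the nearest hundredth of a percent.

Unemployment rate ≈ 5.57%; labor force participation rate ≈ 70.97%.

Employed = 123.57 + 16.17 + 567.51 = 707.25 thousand (anyone who worked, including part-time for economic reasons, counts as employed).
Unemployed = 5.28 + 36.45 = 41.73 thousand (jobless and actively searching, or on temporary layoff).
Labor force = 707.25 + 41.73 = 748.98 thousand.
Not in labor force = 49.24 + 227.37 + 29.81 = 306.42 thousand (those not working and not actively searching are outside the labor force).
Civilian working-age population = 748.98 + 306.42 = 1,055.40 thousand.
Unemployment rate = 41.73 / 748.98 = 5.57%.
Labor force participation rate = 748.98 / 1,055.40 = 70.97%.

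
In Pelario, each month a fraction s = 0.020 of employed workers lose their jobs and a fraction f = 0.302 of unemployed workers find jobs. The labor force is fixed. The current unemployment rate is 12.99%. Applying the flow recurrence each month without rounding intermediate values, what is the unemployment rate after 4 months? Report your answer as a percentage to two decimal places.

With a fixed labor force, u_{t+1} = u_t + s·(1−u_t) − f·u_t = u_t·(1−s−f) + s.
Here 1−s−f = 0.678 and s = 0.020.
u_1 = 0.129900 × 0.678 + 0.020 = 0.108072.
u_2 = 0.108072 × 0.678 + 0.020 = 0.093273.
u_3 = 0.093273 × 0.678 + 0.020 = 0.083239.
u_4 = 0.083239 × 0.678 + 0.020 = 0.076436.

Unemployment rate after four months ≈ 7.64%.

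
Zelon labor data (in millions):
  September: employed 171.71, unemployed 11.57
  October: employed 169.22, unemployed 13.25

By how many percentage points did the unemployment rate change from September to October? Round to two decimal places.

September: labor force = 171.71 + 11.57 = 183.28; u = 11.57/183.28 = 6.31%.
October: labor force = 169.22 + 13.25 = 182.47; u = 13.25/182.47 = 7.26%.
Change = 7.26% − 6.31% = +0.95 pp.

The unemployment rate changed by +0.95 percentage points.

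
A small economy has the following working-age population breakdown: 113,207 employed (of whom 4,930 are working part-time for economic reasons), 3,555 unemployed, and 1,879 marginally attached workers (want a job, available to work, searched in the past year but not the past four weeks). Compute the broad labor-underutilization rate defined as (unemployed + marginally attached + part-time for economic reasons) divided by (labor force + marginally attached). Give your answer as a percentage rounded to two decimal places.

Labor force = 113,207 + 3,555 = 116,762.
Numerator = 3,555 + 1,879 + 4,930 = 10,364.
Denominator = 116,762 + 1,879 = 118,641.
Broad rate = 10,364 / 118,641 = 8.74%.

Broad underutilization rate ≈ 8.74%.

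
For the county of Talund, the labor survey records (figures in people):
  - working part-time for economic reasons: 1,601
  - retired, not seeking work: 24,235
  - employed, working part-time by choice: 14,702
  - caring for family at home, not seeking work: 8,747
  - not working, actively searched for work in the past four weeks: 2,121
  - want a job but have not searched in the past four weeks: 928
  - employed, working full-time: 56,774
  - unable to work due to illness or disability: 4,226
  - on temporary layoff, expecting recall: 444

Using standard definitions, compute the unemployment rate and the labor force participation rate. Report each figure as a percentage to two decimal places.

Unemployment rate ≈ 3.39%; labor force participation rate ≈ 66.48%.

Employed = 1,601 + 14,702 + 56,774 = 73,077 (anyone who worked, including part-time for economic reasons, counts as employed).
Unemployed = 2,121 + 444 = 2,565 (jobless and actively searching, or on temporary layoff).
Labor force = 73,077 + 2,565 = 75,642.
Not in labor force = 24,235 + 8,747 + 928 + 4,226 = 38,136 (those not working and not actively searching are outside the labor force — including those who want a job but have given up searching).
Civilian working-age population = 75,642 + 38,136 = 113,778.
Unemployment rate = 2,565 / 75,642 = 3.39%.
Labor force participation rate = 75,642 / 113,778 = 66.48%.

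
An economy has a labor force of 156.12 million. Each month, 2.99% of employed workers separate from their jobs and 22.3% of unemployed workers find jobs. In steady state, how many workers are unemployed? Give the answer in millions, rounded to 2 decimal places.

Steady-state unemployment rate u* = s/(s+f) = 2.99/(2.99+22.3) = 0.118229.
Unemployed = u* × labor force = 0.118229 × 156.12 ≈ 18.46 million.

About 18.46 million are unemployed in steady state.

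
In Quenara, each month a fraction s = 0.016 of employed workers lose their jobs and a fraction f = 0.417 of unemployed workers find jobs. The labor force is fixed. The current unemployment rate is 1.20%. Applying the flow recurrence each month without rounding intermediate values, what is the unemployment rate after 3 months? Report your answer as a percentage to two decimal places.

Unemployment rate after three months ≈ 3.24%.

With a fixed labor force, u_{t+1} = u_t + s·(1−u_t) − f·u_t = u_t·(1−s−f) + s.
Here 1−s−f = 0.567 and s = 0.016.
u_1 = 0.012000 × 0.567 + 0.016 = 0.022804.
u_2 = 0.022804 × 0.567 + 0.016 = 0.028930.
u_3 = 0.028930 × 0.567 + 0.016 = 0.032403.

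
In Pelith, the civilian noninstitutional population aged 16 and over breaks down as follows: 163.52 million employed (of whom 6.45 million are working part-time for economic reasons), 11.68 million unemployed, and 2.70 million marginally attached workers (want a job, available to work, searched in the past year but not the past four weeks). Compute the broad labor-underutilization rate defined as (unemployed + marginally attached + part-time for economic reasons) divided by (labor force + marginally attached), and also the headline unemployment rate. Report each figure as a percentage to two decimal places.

Broad underutilization rate ≈ 11.71%; headline unemployment rate ≈ 6.67%.

Labor force = 163.52 + 11.68 = 175.20 million.
Numerator = 11.68 + 2.70 + 6.45 = 20.83 million.
Denominator = 175.20 + 2.70 = 177.90 million.
Broad rate = 20.83 / 177.90 = 11.71%.
Headline unemployment rate = 11.68 / 175.20 = 6.67%.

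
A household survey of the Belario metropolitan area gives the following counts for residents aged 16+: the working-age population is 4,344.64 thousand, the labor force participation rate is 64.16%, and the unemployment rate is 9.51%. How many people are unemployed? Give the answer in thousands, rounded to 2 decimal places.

Labor force = 0.6416 × 4,344.64 = 2,787.52 thousand.
Unemployed = 0.0951 × 2,787.52 ≈ 265.09 thousand.

About 265.09 thousand are unemployed.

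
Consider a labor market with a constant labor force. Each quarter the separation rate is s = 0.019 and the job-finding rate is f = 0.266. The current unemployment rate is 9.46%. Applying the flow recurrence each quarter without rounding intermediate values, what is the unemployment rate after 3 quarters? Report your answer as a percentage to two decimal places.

With a fixed labor force, u_{t+1} = u_t + s·(1−u_t) − f·u_t = u_t·(1−s−f) + s.
Here 1−s−f = 0.715 and s = 0.019.
u_1 = 0.094600 × 0.715 + 0.019 = 0.086639.
u_2 = 0.086639 × 0.715 + 0.019 = 0.080947.
u_3 = 0.080947 × 0.715 + 0.019 = 0.076877.

Unemployment rate after three quarters ≈ 7.69%.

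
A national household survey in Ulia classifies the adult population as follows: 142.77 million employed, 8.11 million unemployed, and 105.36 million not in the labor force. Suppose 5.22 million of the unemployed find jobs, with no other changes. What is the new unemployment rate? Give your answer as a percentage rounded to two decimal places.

New unemployment rate ≈ 1.92%.

Initially, labor force = 142.77 + 8.11 = 150.88 million, so u = 8.11/150.88 = 5.38%.
After the change, unemployed falls and employed rises by 5.22; labor force unchanged → E = 147.99, U = 2.89, labor force = 150.88 million.
New unemployment rate = 2.89 / 150.88 = 1.92%.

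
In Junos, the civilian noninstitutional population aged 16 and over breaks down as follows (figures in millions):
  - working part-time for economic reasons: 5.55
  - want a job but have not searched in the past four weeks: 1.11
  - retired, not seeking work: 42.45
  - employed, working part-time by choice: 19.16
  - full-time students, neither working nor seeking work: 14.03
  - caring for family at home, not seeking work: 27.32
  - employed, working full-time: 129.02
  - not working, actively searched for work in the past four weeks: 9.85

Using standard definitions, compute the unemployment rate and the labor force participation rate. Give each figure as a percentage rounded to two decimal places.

Employed = 5.55 + 19.16 + 129.02 = 153.73 million (anyone who worked, including part-time for economic reasons, counts as employed).
Unemployed = 9.85 million.
Labor force = 153.73 + 9.85 = 163.58 million.
Not in labor force = 1.11 + 42.45 + 14.03 + 27.32 = 84.91 million (those not working and not actively searching are outside the labor force — including those who want a job but have given up searching).
Civilian working-age population = 163.58 + 84.91 = 248.49 million.
Unemployment rate = 9.85 / 163.58 = 6.02%.
Labor force participation rate = 163.58 / 248.49 = 65.83%.

Unemployment rate ≈ 6.02%; labor force participation rate ≈ 65.83%.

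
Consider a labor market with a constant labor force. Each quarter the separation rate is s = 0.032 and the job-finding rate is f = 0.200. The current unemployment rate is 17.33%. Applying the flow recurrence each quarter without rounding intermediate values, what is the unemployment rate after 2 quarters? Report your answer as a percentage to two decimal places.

With a fixed labor force, u_{t+1} = u_t + s·(1−u_t) − f·u_t = u_t·(1−s−f) + s.
Here 1−s−f = 0.768 and s = 0.032.
u_1 = 0.173300 × 0.768 + 0.032 = 0.165094.
u_2 = 0.165094 × 0.768 + 0.032 = 0.158792.

Unemployment rate after two quarters ≈ 15.88%.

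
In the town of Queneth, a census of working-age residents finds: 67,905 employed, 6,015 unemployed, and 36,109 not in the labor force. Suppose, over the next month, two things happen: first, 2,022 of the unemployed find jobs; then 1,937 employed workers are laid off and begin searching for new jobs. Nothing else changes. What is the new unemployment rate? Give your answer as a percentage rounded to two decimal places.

Initially, labor force = 67,905 + 6,015 = 73,920, so u = 6,015/73,920 = 8.14%.
After the first change, unemployed falls and employed rises by 2,022; labor force unchanged → E = 69,927, U = 3,993, labor force = 73,920.
After the second change, employed falls and unemployed rises by 1,937; labor force unchanged → E = 67,990, U = 5,930, labor force = 73,920.
New unemployment rate = 5,930 / 73,920 = 8.02%.

New unemployment rate ≈ 8.02%.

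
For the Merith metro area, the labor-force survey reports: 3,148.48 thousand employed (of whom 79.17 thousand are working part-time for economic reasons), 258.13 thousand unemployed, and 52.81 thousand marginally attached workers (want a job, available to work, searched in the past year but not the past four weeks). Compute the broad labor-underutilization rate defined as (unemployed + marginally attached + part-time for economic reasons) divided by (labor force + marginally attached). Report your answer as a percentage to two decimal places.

Broad underutilization rate ≈ 11.28%.

Labor force = 3,148.48 + 258.13 = 3,406.61 thousand.
Numerator = 258.13 + 52.81 + 79.17 = 390.11 thousand.
Denominator = 3,406.61 + 52.81 = 3,459.42 thousand.
Broad rate = 390.11 / 3,459.42 = 11.28%.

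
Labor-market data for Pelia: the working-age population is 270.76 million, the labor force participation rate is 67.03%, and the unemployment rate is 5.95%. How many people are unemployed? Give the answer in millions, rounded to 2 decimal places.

About 10.80 million are unemployed.

Labor force = 0.6703 × 270.76 = 181.49 million.
Unemployed = 0.0595 × 181.49 ≈ 10.80 million.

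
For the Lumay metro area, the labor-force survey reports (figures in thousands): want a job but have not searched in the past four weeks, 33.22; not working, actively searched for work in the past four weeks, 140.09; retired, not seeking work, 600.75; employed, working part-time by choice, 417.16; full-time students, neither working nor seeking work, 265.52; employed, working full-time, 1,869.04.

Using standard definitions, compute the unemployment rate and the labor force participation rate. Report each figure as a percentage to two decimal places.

Employed = 417.16 + 1,869.04 = 2,286.20 thousand.
Unemployed = 140.09 thousand.
Labor force = 2,286.20 + 140.09 = 2,426.29 thousand.
Not in labor force = 33.22 + 600.75 + 265.52 = 899.49 thousand (those not working and not actively searching are outside the labor force — including those who want a job but have given up searching).
Civilian working-age population = 2,426.29 + 899.49 = 3,325.78 thousand.
Unemployment rate = 140.09 / 2,426.29 = 5.77%.
Labor force participation rate = 2,426.29 / 3,325.78 = 72.95%.

Unemployment rate ≈ 5.77%; labor force participation rate ≈ 72.95%.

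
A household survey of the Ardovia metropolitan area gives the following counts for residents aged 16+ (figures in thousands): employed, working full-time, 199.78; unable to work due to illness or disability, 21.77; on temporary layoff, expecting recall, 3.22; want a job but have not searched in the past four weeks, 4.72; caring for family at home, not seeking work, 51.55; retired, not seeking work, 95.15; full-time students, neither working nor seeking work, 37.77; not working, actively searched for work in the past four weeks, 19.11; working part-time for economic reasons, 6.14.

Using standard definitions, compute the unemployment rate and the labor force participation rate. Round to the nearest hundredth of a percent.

Employed = 199.78 + 6.14 = 205.92 thousand (anyone who worked, including part-time for economic reasons, counts as employed).
Unemployed = 3.22 + 19.11 = 22.33 thousand (jobless and actively searching, or on temporary layoff).
Labor force = 205.92 + 22.33 = 228.25 thousand.
Not in labor force = 21.77 + 4.72 + 51.55 + 95.15 + 37.77 = 210.96 thousand (those not working and not actively searching are outside the labor force — including those who want a job but have given up searching).
Civilian working-age population = 228.25 + 210.96 = 439.21 thousand.
Unemployment rate = 22.33 / 228.25 = 9.78%.
Labor force participation rate = 228.25 / 439.21 = 51.97%.

Unemployment rate ≈ 9.78%; labor force participation rate ≈ 51.97%.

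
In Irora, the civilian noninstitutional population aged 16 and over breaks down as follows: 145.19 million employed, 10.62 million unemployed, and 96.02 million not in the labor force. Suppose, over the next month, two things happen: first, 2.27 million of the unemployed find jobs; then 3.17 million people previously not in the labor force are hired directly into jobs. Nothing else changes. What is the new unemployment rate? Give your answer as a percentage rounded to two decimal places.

New unemployment rate ≈ 5.25%.

Initially, labor force = 145.19 + 10.62 = 155.81 million, so u = 10.62/155.81 = 6.82%.
After the first change, unemployed falls and employed rises by 2.27; labor force unchanged → E = 147.46, U = 8.35, labor force = 155.81 million.
After the second change, employed and labor force both rise by 3.17; unemployed unchanged → E = 150.63, U = 8.35, labor force = 158.98 million.
New unemployment rate = 8.35 / 158.98 = 5.25%.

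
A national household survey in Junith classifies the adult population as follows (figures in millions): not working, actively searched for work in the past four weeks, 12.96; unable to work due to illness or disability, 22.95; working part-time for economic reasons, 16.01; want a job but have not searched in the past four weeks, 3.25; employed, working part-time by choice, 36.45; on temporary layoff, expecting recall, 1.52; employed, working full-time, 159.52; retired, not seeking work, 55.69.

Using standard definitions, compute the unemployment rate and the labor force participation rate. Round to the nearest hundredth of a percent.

Employed = 16.01 + 36.45 + 159.52 = 211.98 million (anyone who worked, including part-time for economic reasons, counts as employed).
Unemployed = 12.96 + 1.52 = 14.48 million (jobless and actively searching, or on temporary layoff).
Labor force = 211.98 + 14.48 = 226.46 million.
Not in labor force = 22.95 + 3.25 + 55.69 = 81.89 million (those not working and not actively searching are outside the labor force — including those who want a job but have given up searching).
Civilian working-age population = 226.46 + 81.89 = 308.35 million.
Unemployment rate = 14.48 / 226.46 = 6.39%.
Labor force participation rate = 226.46 / 308.35 = 73.44%.

Unemployment rate ≈ 6.39%; labor force participation rate ≈ 73.44%.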